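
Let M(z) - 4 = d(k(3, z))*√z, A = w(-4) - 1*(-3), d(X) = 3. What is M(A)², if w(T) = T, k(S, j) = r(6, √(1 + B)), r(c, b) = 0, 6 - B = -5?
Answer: 7 + 24*I ≈ 7.0 + 24.0*I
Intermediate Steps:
B = 11 (B = 6 - 1*(-5) = 6 + 5 = 11)
k(S, j) = 0
A = -1 (A = -4 - 1*(-3) = -4 + 3 = -1)
M(z) = 4 + 3*√z
M(A)² = (4 + 3*√(-1))² = (4 + 3*I)²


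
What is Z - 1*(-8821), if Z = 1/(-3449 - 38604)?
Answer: 370949512/42053 ≈ 8821.0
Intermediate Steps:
Z = -1/42053 (Z = 1/(-42053) = -1/42053 ≈ -2.3780e-5)
Z - 1*(-8821) = -1/42053 - 1*(-8821) = -1/42053 + 8821 = 370949512/42053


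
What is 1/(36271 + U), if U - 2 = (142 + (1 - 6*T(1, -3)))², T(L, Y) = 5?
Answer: 1/49042 ≈ 2.0391e-5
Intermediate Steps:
U = 12771 (U = 2 + (142 + (1 - 6*5))² = 2 + (142 + (1 - 30))² = 2 + (142 - 29)² = 2 + 113² = 2 + 12769 = 12771)
1/(36271 + U) = 1/(36271 + 12771) = 1/49042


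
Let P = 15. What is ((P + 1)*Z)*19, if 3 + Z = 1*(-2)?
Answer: -1520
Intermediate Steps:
Z = -5 (Z = -3 + 1*(-2) = -3 - 2 = -5)
((P + 1)*Z)*19 = ((15 + 1)*(-5))*19 = (16*(-5))*19 = -80*19 = -1520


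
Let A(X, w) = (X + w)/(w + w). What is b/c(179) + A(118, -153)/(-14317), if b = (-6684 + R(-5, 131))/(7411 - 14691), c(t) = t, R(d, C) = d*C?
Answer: 89683141/15946847280 ≈ 0.0056239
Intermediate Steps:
R(d, C) = C*d
b = 7339/7280 (b = (-6684 + 131*(-5))/(7411 - 14691) = (-6684 - 655)/(-7280) = -7339*(-1/7280) = 7339/7280 ≈ 1.0081)
A(X, w) = (X + w)/(2*w) (A(X, w) = (X + w)/((2*w)) = (X + w)*(1/(2*w)) = (X + w)/(2*w))
b/c(179) + A(118, -153)/(-14317) = (7339/7280)/179 + ((½)*(118 - 153)/(-153))/(-14317) = (7339/7280)*(1/179) + ((½)*(-1/153)*(-35))*(-1/14317) = 41/7280 + (35/306)*(-1/14317) = 41/7280 - 35/4381002 = 89683141/15946847280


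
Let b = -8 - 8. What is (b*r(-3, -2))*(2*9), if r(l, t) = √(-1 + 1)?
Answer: 0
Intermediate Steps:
b = -16
r(l, t) = 0 (r(l, t) = √0 = 0)
(b*r(-3, -2))*(2*9) = (-16*0)*(2*9) = 0*18 = 0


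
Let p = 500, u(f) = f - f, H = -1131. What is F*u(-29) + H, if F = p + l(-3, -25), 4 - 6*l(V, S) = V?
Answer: -1131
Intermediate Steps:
u(f) = 0
l(V, S) = 2/3 - V/6
F = 3007/6 (F = 500 + (2/3 - 1/6*(-3)) = 500 + (2/3 + 1/2) = 500 + 7/6 = 3007/6 ≈ 501.17)
F*u(-29) + H = (3007/6)*0 - 1131 = 0 - 1131 = -1131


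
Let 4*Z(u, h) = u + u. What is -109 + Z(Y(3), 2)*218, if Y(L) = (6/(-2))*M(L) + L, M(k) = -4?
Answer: 1526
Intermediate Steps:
Y(L) = 12 + L (Y(L) = (6/(-2))*(-4) + L = (6*(-1/2))*(-4) + L = -3*(-4) + L = 12 + L)
Z(u, h) = u/2 (Z(u, h) = (u + u)/4 = (2*u)/4 = u/2)
-109 + Z(Y(3), 2)*218 = -109 + ((12 + 3)/2)*218 = -109 + ((1/2)*15)*218 = -109 + (15/2)*218 = -109 + 1635 = 1526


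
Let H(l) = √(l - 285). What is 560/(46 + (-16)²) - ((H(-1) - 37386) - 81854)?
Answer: 18005520/151 - I*√286 ≈ 1.1924e+5 - 16.912*I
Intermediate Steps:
H(l) = √(-285 + l)
560/(46 + (-16)²) - ((H(-1) - 37386) - 81854) = 560/(46 + (-16)²) - ((√(-285 - 1) - 37386) - 81854) = 560/(46 + 256) - ((√(-286) - 37386) - 81854) = 560/302 - ((I*√286 - 37386) - 81854) = (1/302)*560 - ((-37386 + I*√286) - 81854) = 280/151 - (-119240 + I*√286) = 280/151 + (119240 - I*√286) = 18005520/151 - I*√286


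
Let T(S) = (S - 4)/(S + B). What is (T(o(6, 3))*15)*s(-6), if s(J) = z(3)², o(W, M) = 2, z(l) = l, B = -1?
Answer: -270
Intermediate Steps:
T(S) = (-4 + S)/(-1 + S) (T(S) = (S - 4)/(S - 1) = (-4 + S)/(-1 + S))
s(J) = 9 (s(J) = 3² = 9)
(T(o(6, 3))*15)*s(-6) = (((-4 + 2)/(-1 + 2))*15)*9 = ((-2/1)*15)*9 = ((1*(-2))*15)*9 = -2*15*9 = -30*9 = -270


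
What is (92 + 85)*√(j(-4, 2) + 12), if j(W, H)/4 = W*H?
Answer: 354*I*√5 ≈ 791.57*I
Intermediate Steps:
j(W, H) = 4*H*W (j(W, H) = 4*(W*H) = 4*(H*W) = 4*H*W)
(92 + 85)*√(j(-4, 2) + 12) = (92 + 85)*√(4*2*(-4) + 12) = 177*√(-32 + 12) = 177*√(-20) = 177*(2*I*√5) = 354*I*√5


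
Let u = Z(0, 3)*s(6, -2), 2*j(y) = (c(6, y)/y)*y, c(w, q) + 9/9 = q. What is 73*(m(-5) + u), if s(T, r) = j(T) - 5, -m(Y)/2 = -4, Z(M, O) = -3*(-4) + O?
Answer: -4307/2 ≈ -2153.5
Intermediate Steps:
Z(M, O) = 12 + O
m(Y) = 8 (m(Y) = -2*(-4) = 8)
c(w, q) = -1 + q
j(y) = -½ + y/2 (j(y) = (((-1 + y)/y)*y)/2 = (-1 + y)/2 = -½ + y/2)
s(T, r) = -11/2 + T/2 (s(T, r) = (-½ + T/2) - 5 = -11/2 + T/2)
u = -75/2 (u = (12 + 3)*(-11/2 + (½)*6) = 15*(-11/2 + 3) = 15*(-5/2) = -75/2 ≈ -37.500)
73*(m(-5) + u) = 73*(8 - 75/2) = 73*(-59/2) = -4307/2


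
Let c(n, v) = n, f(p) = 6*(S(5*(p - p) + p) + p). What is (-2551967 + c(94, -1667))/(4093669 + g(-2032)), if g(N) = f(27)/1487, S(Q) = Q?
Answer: -3794635151/6087286127 ≈ -0.62337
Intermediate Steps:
f(p) = 12*p (f(p) = 6*((5*(p - p) + p) + p) = 6*((5*0 + p) + p) = 6*((0 + p) + p) = 6*(p + p) = 6*(2*p) = 12*p)
g(N) = 324/1487 (g(N) = (12*27)/1487 = 324*(1/1487) = 324/1487)
(-2551967 + c(94, -1667))/(4093669 + g(-2032)) = (-2551967 + 94)/(4093669 + 324/1487) = -2551873/6087286127/1487 = -2551873*1487/6087286127 = -3794635151/6087286127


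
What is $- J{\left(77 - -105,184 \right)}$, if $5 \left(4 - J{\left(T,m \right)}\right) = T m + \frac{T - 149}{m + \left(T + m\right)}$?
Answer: $\frac{1673403}{250} \approx 6693.6$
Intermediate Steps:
$J{\left(T,m \right)} = 4 - \frac{T m}{5} - \frac{-149 + T}{5 \left(T + 2 m\right)}$ ($J{\left(T,m \right)} = 4 - \frac{T m + \frac{T - 149}{m + \left(T + m\right)}}{5} = 4 - \frac{T m + \frac{-149 + T}{T + 2 m}}{5} = 4 - \left(\frac{T m}{5} + \frac{-149 + T}{5 \left(T + 2 m\right)}\right) = 4 - \frac{T m}{5} - \frac{-149 + T}{5 \left(T + 2 m\right)}$)
$- J{\left(77 - -105,184 \right)} = - \frac{149 + 19 \left(77 - -105\right) + 40 \cdot 184 - 184 \left(77 - -105\right)^{2} - 2 \left(77 - -105\right) 184^{2}}{5 \left(\left(77 - -105\right) + 2 \cdot 184\right)} = - \frac{149 + 19 \left(77 + 105\right) + 7360 - 184 \left(77 + 105\right)^{2} - 2 \left(77 + 105\right) 33856}{5 \left(\left(77 + 105\right) + 368\right)} = - \frac{149 + 19 \cdot 182 + 7360 - 184 \cdot 182^{2} - 364 \cdot 33856}{5 \left(182 + 368\right)} = - \frac{149 + 3458 + 7360 - 184 \cdot 33124 - 12323584}{5 \cdot 550} = - \frac{149 + 3458 + 7360 - 6094816 - 12323584}{5 \cdot 550} = - \frac{-18407433}{5 \cdot 550} = \left(-1\right) \left(- \frac{1673403}{250}\right) = \frac{1673403}{250}$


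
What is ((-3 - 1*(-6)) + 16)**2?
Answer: 361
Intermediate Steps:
((-3 - 1*(-6)) + 16)**2 = ((-3 + 6) + 16)**2 = (3 + 16)**2 = 19**2 = 361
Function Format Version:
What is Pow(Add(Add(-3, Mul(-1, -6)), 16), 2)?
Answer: 361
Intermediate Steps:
Pow(Add(Add(-3, Mul(-1, -6)), 16), 2) = Pow(Add(Add(-3, 6), 16), 2) = Pow(Add(3, 16), 2) = Pow(19, 2) = 361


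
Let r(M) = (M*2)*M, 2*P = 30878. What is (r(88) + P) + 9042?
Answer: 39969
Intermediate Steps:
P = 15439 (P = (1/2)*30878 = 15439)
r(M) = 2*M**2 (r(M) = (2*M)*M = 2*M**2)
(r(88) + P) + 9042 = (2*88**2 + 15439) + 9042 = (2*7744 + 15439) + 9042 = (15488 + 15439) + 9042 = 30927 + 9042 = 39969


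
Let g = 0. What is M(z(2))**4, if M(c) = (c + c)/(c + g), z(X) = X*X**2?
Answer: 16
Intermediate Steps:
z(X) = X**3
M(c) = 2 (M(c) = (c + c)/(c + 0) = (2*c)/c = 2)
M(z(2))**4 = 2**4 = 16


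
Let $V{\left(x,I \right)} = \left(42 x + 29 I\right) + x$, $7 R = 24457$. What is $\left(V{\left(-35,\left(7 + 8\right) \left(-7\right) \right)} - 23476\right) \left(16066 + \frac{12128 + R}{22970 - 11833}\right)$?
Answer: $- \frac{35105329680822}{77959} \approx -4.5031 \cdot 10^{8}$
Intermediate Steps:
$R = \frac{24457}{7}$ ($R = \frac{1}{7} \cdot 24457 = \frac{24457}{7} \approx 3493.9$)
$V{\left(x,I \right)} = 29 I + 43 x$ ($V{\left(x,I \right)} = \left(29 I + 42 x\right) + x = 29 I + 43 x$)
$\left(V{\left(-35,\left(7 + 8\right) \left(-7\right) \right)} - 23476\right) \left(16066 + \frac{12128 + R}{22970 - 11833}\right) = \left(\left(29 \left(7 + 8\right) \left(-7\right) + 43 \left(-35\right)\right) - 23476\right) \left(16066 + \frac{12128 + \frac{24457}{7}}{22970 - 11833}\right) = \left(\left(29 \cdot 15 \left(-7\right) - 1505\right) - 23476\right) \left(16066 + \frac{109353}{7 \cdot 11137}\right) = \left(\left(29 \left(-105\right) - 1505\right) - 23476\right) \left(16066 + \frac{109353}{7} \cdot \frac{1}{11137}\right) = \left(\left(-3045 - 1505\right) - 23476\right) \left(16066 + \frac{109353}{77959}\right) = \left(-4550 - 23476\right) \frac{1252598647}{77959} = \left(-28026\right) \frac{1252598647}{77959} = - \frac{35105329680822}{77959}$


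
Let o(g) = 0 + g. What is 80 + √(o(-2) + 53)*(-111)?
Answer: 80 - 111*√51 ≈ -712.70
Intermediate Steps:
o(g) = g
80 + √(o(-2) + 53)*(-111) = 80 + √(-2 + 53)*(-111) = 80 + √51*(-111) = 80 - 111*√51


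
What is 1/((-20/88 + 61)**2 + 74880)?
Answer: 484/38029489 ≈ 1.2727e-5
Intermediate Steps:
1/((-20/88 + 61)**2 + 74880) = 1/((-20*1/88 + 61)**2 + 74880) = 1/((-5/22 + 61)**2 + 74880) = 1/((1337/22)**2 + 74880) = 1/(1787569/484 + 74880) = 1/(38029489/484) = 484/38029489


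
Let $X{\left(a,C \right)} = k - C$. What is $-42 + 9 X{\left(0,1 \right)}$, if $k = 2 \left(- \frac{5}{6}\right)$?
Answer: $-66$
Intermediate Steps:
$k = - \frac{5}{3}$ ($k = 2 \left(\left(-5\right) \frac{1}{6}\right) = 2 \left(- \frac{5}{6}\right) = - \frac{5}{3} \approx -1.6667$)
$X{\left(a,C \right)} = - \frac{5}{3} - C$
$-42 + 9 X{\left(0,1 \right)} = -42 + 9 \left(- \frac{5}{3} - 1\right) = -42 + 9 \left(- \frac{8}{3}\right) = -42 - 24 = -66$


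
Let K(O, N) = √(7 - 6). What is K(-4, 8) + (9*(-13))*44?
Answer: -5147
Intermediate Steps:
K(O, N) = 1 (K(O, N) = √1 = 1)
K(-4, 8) + (9*(-13))*44 = 1 + (9*(-13))*44 = 1 - 117*44 = 1 - 5148 = -5147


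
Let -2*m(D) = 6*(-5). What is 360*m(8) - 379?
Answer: 5021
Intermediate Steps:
m(D) = 15 (m(D) = -3*(-5) = -1/2*(-30) = 15)
360*m(8) - 379 = 360*15 - 379 = 5400 - 379 = 5021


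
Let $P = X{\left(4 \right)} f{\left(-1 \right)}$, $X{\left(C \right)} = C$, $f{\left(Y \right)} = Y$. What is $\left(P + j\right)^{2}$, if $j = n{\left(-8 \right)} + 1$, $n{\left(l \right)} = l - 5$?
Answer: $256$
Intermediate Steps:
$n{\left(l \right)} = -5 + l$
$j = -12$ ($j = \left(-5 - 8\right) + 1 = -13 + 1 = -12$)
$P = -4$ ($P = 4 \left(-1\right) = -4$)
$\left(P + j\right)^{2} = \left(-4 - 12\right)^{2} = \left(-16\right)^{2} = 256$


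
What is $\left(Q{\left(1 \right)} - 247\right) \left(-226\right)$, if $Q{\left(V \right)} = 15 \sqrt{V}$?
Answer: $52432$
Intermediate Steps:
$\left(Q{\left(1 \right)} - 247\right) \left(-226\right) = \left(15 \sqrt{1} - 247\right) \left(-226\right) = \left(15 \cdot 1 - 247\right) \left(-226\right) = \left(15 - 247\right) \left(-226\right) = \left(-232\right) \left(-226\right) = 52432$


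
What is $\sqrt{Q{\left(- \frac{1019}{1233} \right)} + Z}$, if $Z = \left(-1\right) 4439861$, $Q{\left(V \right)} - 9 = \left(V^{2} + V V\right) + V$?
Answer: $\frac{i \sqrt{6749857336933}}{1233} \approx 2107.1 i$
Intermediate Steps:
$Q{\left(V \right)} = 9 + V + 2 V^{2}$ ($Q{\left(V \right)} = 9 + \left(\left(V^{2} + V V\right) + V\right) = 9 + \left(\left(V^{2} + V^{2}\right) + V\right) = 9 + \left(2 V^{2} + V\right) = 9 + \left(V + 2 V^{2}\right) = 9 + V + 2 V^{2}$)
$Z = -4439861$
$\sqrt{Q{\left(- \frac{1019}{1233} \right)} + Z} = \sqrt{\left(9 - \frac{1019}{1233} + 2 \left(- \frac{1019}{1233}\right)^{2}\right) - 4439861} = \sqrt{\left(9 - \frac{1019}{1233} + 2 \cdot \frac{1038361}{1520289}\right) - 4439861} = \sqrt{\left(9 - \frac{1019}{1233} + \frac{2076722}{1520289}\right) - 4439861} = \sqrt{\frac{14502896}{1520289} - 4439861} = \sqrt{- \frac{6749857336933}{1520289}} = \frac{i \sqrt{6749857336933}}{1233}$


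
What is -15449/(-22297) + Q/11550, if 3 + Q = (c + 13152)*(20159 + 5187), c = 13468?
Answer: 1367654439409/23411850 ≈ 58417.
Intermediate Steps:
Q = 674710517 (Q = -3 + (13468 + 13152)*(20159 + 5187) = -3 + 26620*25346 = -3 + 674710520 = 674710517)
-15449/(-22297) + Q/11550 = -15449/(-22297) + 674710517/11550 = -15449*(-1/22297) + 674710517*(1/11550) = 15449/22297 + 674710517/11550 = 1367654439409/23411850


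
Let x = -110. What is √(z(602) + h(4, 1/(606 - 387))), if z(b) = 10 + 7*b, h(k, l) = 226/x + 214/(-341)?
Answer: √12271476635/1705 ≈ 64.972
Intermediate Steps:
h(k, l) = -4573/1705 (h(k, l) = 226/(-110) + 214/(-341) = 226*(-1/110) + 214*(-1/341) = -113/55 - 214/341 = -4573/1705)
√(z(602) + h(4, 1/(606 - 387))) = √((10 + 7*602) - 4573/1705) = √((10 + 4214) - 4573/1705) = √(4224 - 4573/1705) = √(7197347/1705) = √12271476635/1705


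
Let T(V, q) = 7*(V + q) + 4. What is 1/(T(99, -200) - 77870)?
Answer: -1/78573 ≈ -1.2727e-5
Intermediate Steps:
T(V, q) = 4 + 7*V + 7*q (T(V, q) = (7*V + 7*q) + 4 = 4 + 7*V + 7*q)
1/(T(99, -200) - 77870) = 1/((4 + 7*99 + 7*(-200)) - 77870) = 1/((4 + 693 - 1400) - 77870) = 1/(-703 - 77870) = 1/(-78573) = -1/78573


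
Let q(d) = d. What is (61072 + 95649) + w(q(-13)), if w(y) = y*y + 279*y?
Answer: 153263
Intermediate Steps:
w(y) = y**2 + 279*y
(61072 + 95649) + w(q(-13)) = (61072 + 95649) - 13*(279 - 13) = 156721 - 13*266 = 156721 - 3458 = 153263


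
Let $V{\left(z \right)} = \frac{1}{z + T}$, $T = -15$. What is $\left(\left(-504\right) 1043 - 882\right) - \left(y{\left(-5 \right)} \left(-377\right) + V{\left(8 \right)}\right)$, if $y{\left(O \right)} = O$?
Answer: $- \frac{3699072}{7} \approx -5.2844 \cdot 10^{5}$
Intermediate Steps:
$V{\left(z \right)} = \frac{1}{-15 + z}$ ($V{\left(z \right)} = \frac{1}{z - 15} = \frac{1}{-15 + z}$)
$\left(\left(-504\right) 1043 - 882\right) - \left(y{\left(-5 \right)} \left(-377\right) + V{\left(8 \right)}\right) = \left(\left(-504\right) 1043 - 882\right) - \left(\left(-5\right) \left(-377\right) + \frac{1}{-15 + 8}\right) = \left(-525672 - 882\right) - \left(1885 + \frac{1}{-7}\right) = -526554 - \left(1885 - \frac{1}{7}\right) = -526554 - \frac{13194}{7} = - \frac{3699072}{7}$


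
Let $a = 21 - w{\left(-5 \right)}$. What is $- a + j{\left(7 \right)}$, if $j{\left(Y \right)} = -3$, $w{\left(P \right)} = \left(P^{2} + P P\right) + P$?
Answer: $21$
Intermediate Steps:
$w{\left(P \right)} = P + 2 P^{2}$ ($w{\left(P \right)} = \left(P^{2} + P^{2}\right) + P = 2 P^{2} + P = P + 2 P^{2}$)
$a = -24$ ($a = 21 - - 5 \left(1 + 2 \left(-5\right)\right) = 21 - - 5 \left(1 - 10\right) = 21 - \left(-5\right) \left(-9\right) = 21 - 45 = -24$)
$- a + j{\left(7 \right)} = \left(-1\right) \left(-24\right) - 3 = 24 - 3 = 21$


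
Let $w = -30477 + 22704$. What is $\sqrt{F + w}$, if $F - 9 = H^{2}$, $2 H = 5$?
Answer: $\frac{i \sqrt{31031}}{2} \approx 88.078 i$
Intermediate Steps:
$H = \frac{5}{2}$ ($H = \frac{1}{2} \cdot 5 = \frac{5}{2} \approx 2.5$)
$F = \frac{61}{4}$ ($F = 9 + \left(\frac{5}{2}\right)^{2} = 9 + \frac{25}{4} = \frac{61}{4} \approx 15.25$)
$w = -7773$
$\sqrt{F + w} = \sqrt{\frac{61}{4} - 7773} = \sqrt{- \frac{31031}{4}} = \frac{i \sqrt{31031}}{2}$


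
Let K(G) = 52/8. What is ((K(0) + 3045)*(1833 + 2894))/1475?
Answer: 28848881/2950 ≈ 9779.3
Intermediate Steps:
K(G) = 13/2 (K(G) = 52*(⅛) = 13/2)
((K(0) + 3045)*(1833 + 2894))/1475 = ((13/2 + 3045)*(1833 + 2894))/1475 = ((6103/2)*4727)*(1/1475) = (28848881/2)*(1/1475) = 28848881/2950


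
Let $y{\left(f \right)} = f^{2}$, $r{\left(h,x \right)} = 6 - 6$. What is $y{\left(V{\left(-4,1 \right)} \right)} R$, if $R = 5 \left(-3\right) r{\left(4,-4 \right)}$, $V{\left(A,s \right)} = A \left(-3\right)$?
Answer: $0$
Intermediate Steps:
$V{\left(A,s \right)} = - 3 A$
$r{\left(h,x \right)} = 0$ ($r{\left(h,x \right)} = 6 - 6 = 0$)
$R = 0$ ($R = 5 \left(-3\right) 0 = \left(-15\right) 0 = 0$)
$y{\left(V{\left(-4,1 \right)} \right)} R = \left(\left(-3\right) \left(-4\right)\right)^{2} \cdot 0 = 12^{2} \cdot 0 = 144 \cdot 0 = 0$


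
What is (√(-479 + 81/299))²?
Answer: -143140/299 ≈ -478.73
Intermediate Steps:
(√(-479 + 81/299))² = (√(-143140/299))² = (2*I*√10699715/299)² = -143140/299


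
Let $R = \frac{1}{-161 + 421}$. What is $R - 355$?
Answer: $- \frac{92299}{260} \approx -355.0$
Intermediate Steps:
$R = \frac{1}{260} \approx 0.0038462$
$R - 355 = \frac{1}{260} - 355 = - \frac{92299}{260}$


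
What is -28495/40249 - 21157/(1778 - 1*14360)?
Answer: 493024003/506412918 ≈ 0.97356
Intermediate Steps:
-28495/40249 - 21157/(1778 - 1*14360) = -28495*1/40249 - 21157/(1778 - 14360) = -28495/40249 - 21157/(-12582) = -28495/40249 - 21157*(-1/12582) = -28495/40249 + 21157/12582 = 493024003/506412918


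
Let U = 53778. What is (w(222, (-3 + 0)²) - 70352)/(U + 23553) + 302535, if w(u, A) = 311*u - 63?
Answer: 23395332712/77331 ≈ 3.0254e+5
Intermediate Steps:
w(u, A) = -63 + 311*u
(w(222, (-3 + 0)²) - 70352)/(U + 23553) + 302535 = ((-63 + 311*222) - 70352)/(53778 + 23553) + 302535 = ((-63 + 69042) - 70352)/77331 + 302535 = (68979 - 70352)*(1/77331) + 302535 = -1373*1/77331 + 302535 = -1373/77331 + 302535 = 23395332712/77331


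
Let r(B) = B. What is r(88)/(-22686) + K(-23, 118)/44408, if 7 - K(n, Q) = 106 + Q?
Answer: -630769/71959992 ≈ -0.0087655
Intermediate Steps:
K(n, Q) = -99 - Q (K(n, Q) = 7 - (106 + Q) = 7 + (-106 - Q) = -99 - Q)
r(88)/(-22686) + K(-23, 118)/44408 = 88/(-22686) + (-99 - 1*118)/44408 = 88*(-1/22686) + (-99 - 118)*(1/44408) = -44/11343 - 217*1/44408 = -44/11343 - 31/6344 = -630769/71959992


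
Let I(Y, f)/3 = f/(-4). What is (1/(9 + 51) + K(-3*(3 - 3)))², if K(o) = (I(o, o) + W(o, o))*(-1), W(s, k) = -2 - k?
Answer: 14641/3600 ≈ 4.0669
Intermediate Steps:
I(Y, f) = -3*f/4 (I(Y, f) = 3*(f/(-4)) = 3*(f*(-¼)) = 3*(-f/4) = -3*f/4)
K(o) = 2 + 7*o/4 (K(o) = (-3*o/4 + (-2 - o))*(-1) = (-2 - 7*o/4)*(-1) = 2 + 7*o/4)
(1/(9 + 51) + K(-3*(3 - 3)))² = (1/(9 + 51) + (2 + 7*(-3*(3 - 3))/4))² = (1/60 + (2 + 7*(-3*0)/4))² = (1/60 + (2 + (7/4)*0))² = (1/60 + (2 + 0))² = (1/60 + 2)² = (121/60)² = 14641/3600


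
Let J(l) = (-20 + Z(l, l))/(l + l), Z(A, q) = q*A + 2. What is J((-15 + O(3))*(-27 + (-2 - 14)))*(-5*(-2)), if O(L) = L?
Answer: 221865/86 ≈ 2579.8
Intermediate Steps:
Z(A, q) = 2 + A*q (Z(A, q) = A*q + 2 = 2 + A*q)
J(l) = (-18 + l²)/(2*l) (J(l) = (-20 + (2 + l*l))/(l + l) = (-20 + (2 + l²))/((2*l)) = (-18 + l²)*(1/(2*l)) = (-18 + l²)/(2*l))
J((-15 + O(3))*(-27 + (-2 - 14)))*(-5*(-2)) = (((-15 + 3)*(-27 + (-2 - 14)))/2 - 9*1/((-27 + (-2 - 14))*(-15 + 3)))*(-5*(-2)) = ((-12*(-27 - 16))/2 - 9*(-1/(12*(-27 - 16))))*10 = ((-12*(-43))/2 - 9/((-12*(-43))))*10 = ((½)*516 - 9/516)*10 = (258 - 9*1/516)*10 = (258 - 3/172)*10 = (44373/172)*10 = 221865/86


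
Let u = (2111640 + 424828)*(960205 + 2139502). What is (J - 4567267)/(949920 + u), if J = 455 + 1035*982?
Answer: -253603/561593468914 ≈ -4.5158e-7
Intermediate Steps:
J = 1016825 (J = 455 + 1016370 = 1016825)
u = 7862307614876 (u = 2536468*3099707 = 7862307614876)
(J - 4567267)/(949920 + u) = (1016825 - 4567267)/(949920 + 7862307614876) = -3550442/7862308564796 = -3550442*1/7862308564796 = -253603/561593468914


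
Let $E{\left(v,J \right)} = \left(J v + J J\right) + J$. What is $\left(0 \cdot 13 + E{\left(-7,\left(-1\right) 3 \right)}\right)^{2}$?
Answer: $729$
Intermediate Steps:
$E{\left(v,J \right)} = J + J^{2} + J v$ ($E{\left(v,J \right)} = \left(J v + J^{2}\right) + J = \left(J^{2} + J v\right) + J = J + J^{2} + J v$)
$\left(0 \cdot 13 + E{\left(-7,\left(-1\right) 3 \right)}\right)^{2} = \left(0 \cdot 13 + \left(-1\right) 3 \left(1 - 3 - 7\right)\right)^{2} = \left(0 - 3 \left(1 - 3 - 7\right)\right)^{2} = \left(0 - -27\right)^{2} = \left(0 + 27\right)^{2} = 27^{2} = 729$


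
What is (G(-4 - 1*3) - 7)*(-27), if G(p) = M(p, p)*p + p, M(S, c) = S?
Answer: -945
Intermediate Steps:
G(p) = p + p**2 (G(p) = p*p + p = p**2 + p = p + p**2)
(G(-4 - 1*3) - 7)*(-27) = ((-4 - 1*3)*(1 + (-4 - 1*3)) - 7)*(-27) = ((-4 - 3)*(1 + (-4 - 3)) - 7)*(-27) = (-7*(1 - 7) - 7)*(-27) = (-7*(-6) - 7)*(-27) = (42 - 7)*(-27) = 35*(-27) = -945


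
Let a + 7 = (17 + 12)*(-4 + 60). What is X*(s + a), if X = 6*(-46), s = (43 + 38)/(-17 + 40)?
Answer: -447264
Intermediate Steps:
a = 1617 (a = -7 + (17 + 12)*(-4 + 60) = -7 + 29*56 = -7 + 1624 = 1617)
s = 81/23 ≈ 3.5217
X = -276
X*(s + a) = -276*(81/23 + 1617) = -276*37272/23 = -447264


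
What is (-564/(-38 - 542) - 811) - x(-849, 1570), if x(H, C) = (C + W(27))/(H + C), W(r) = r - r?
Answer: -84911984/104545 ≈ -812.21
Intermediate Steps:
W(r) = 0
x(H, C) = C/(C + H) (x(H, C) = (C + 0)/(H + C) = C/(C + H))
(-564/(-38 - 542) - 811) - x(-849, 1570) = (-564/(-38 - 542) - 811) - 1570/(1570 - 849) = (-564/(-580) - 811) - 1570/721 = (-564*(-1/580) - 811) - 1570/721 = (141/145 - 811) - 1*1570/721 = -117454/145 - 1570/721 = -84911984/104545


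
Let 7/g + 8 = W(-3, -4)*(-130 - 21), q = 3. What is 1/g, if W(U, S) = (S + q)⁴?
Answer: -159/7 ≈ -22.714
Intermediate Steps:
W(U, S) = (3 + S)⁴ (W(U, S) = (S + 3)⁴ = (3 + S)⁴)
g = -7/159 (g = 7/(-8 + (3 - 4)⁴*(-130 - 21)) = 7/(-8 + (-1)⁴*(-151)) = 7/(-8 + 1*(-151)) = 7/(-8 - 151) = 7/(-159) = 7*(-1/159) = -7/159 ≈ -0.044025)
1/g = 1/(-7/159) = -159/7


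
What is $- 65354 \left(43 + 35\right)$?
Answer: $-5097612$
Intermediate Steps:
$- 65354 \left(43 + 35\right) = \left(-65354\right) 78 = -5097612$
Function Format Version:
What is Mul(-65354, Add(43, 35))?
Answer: -5097612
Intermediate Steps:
Mul(-65354, Add(43, 35)) = Mul(-65354, 78) = -5097612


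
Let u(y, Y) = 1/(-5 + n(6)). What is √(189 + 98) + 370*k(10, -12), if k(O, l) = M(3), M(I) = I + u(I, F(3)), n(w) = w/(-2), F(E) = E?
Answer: 4255/4 + √287 ≈ 1080.7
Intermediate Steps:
n(w) = -w/2 (n(w) = w*(-½) = -w/2)
u(y, Y) = -⅛ (u(y, Y) = 1/(-5 - ½*6) = 1/(-5 - 3) = 1/(-8) = -⅛)
M(I) = -⅛ + I (M(I) = I - ⅛ = -⅛ + I)
k(O, l) = 23/8 (k(O, l) = -⅛ + 3 = 23/8)
√(189 + 98) + 370*k(10, -12) = √(189 + 98) + 370*(23/8) = √287 + 4255/4 = 4255/4 + √287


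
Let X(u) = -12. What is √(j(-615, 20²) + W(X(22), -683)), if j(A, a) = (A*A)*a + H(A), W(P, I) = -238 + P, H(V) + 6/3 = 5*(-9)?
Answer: 3*√16809967 ≈ 12300.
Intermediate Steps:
H(V) = -47 (H(V) = -2 + 5*(-9) = -2 - 45 = -47)
j(A, a) = -47 + a*A² (j(A, a) = (A*A)*a - 47 = A²*a - 47 = a*A² - 47 = -47 + a*A²)
√(j(-615, 20²) + W(X(22), -683)) = √((-47 + 20²*(-615)²) + (-238 - 12)) = √((-47 + 400*378225) - 250) = √((-47 + 151290000) - 250) = √(151289953 - 250) = √151289703 = 3*√16809967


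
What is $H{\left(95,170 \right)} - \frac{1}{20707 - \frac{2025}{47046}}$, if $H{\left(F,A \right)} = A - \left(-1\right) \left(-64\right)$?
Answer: $\frac{34420993212}{324726499} \approx 106.0$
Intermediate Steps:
$H{\left(F,A \right)} = -64 + A$ ($H{\left(F,A \right)} = A - 64 = -64 + A$)
$H{\left(95,170 \right)} - \frac{1}{20707 - \frac{2025}{47046}} = \left(-64 + 170\right) - \frac{1}{20707 - \frac{2025}{47046}} = 106 - \frac{1}{20707 - \frac{675}{15682}} = 106 - \frac{1}{\frac{324726499}{15682}} = 106 - \frac{15682}{324726499} = \frac{34420993212}{324726499}$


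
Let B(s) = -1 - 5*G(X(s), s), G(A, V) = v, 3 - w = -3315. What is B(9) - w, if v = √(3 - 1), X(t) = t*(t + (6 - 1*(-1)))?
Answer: -3319 - 5*√2 ≈ -3326.1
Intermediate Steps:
w = 3318 (w = 3 - 1*(-3315) = 3 + 3315 = 3318)
X(t) = t*(7 + t) (X(t) = t*(t + (6 + 1)) = t*(t + 7) = t*(7 + t))
v = √2 ≈ 1.4142
G(A, V) = √2
B(s) = -1 - 5*√2
B(9) - w = (-1 - 5*√2) - 1*3318 = (-1 - 5*√2) - 3318 = -3319 - 5*√2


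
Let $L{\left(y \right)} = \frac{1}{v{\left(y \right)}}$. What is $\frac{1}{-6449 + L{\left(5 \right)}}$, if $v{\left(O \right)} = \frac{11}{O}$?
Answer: $- \frac{11}{70934} \approx -0.00015507$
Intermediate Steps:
$L{\left(y \right)} = \frac{y}{11}$ ($L{\left(y \right)} = \frac{1}{11 \frac{1}{y}} = \frac{y}{11}$)
$\frac{1}{-6449 + L{\left(5 \right)}} = \frac{1}{-6449 + \frac{1}{11} \cdot 5} = \frac{1}{-6449 + \frac{5}{11}} = \frac{1}{- \frac{70934}{11}} = - \frac{11}{70934}$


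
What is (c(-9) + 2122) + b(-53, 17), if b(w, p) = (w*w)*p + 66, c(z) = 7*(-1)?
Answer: 49934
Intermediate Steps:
c(z) = -7
b(w, p) = 66 + p*w² (b(w, p) = w²*p + 66 = p*w² + 66 = 66 + p*w²)
(c(-9) + 2122) + b(-53, 17) = (-7 + 2122) + (66 + 17*(-53)²) = 2115 + (66 + 17*2809) = 2115 + (66 + 47753) = 2115 + 47819 = 49934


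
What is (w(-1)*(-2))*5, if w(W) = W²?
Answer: -10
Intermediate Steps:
(w(-1)*(-2))*5 = ((-1)²*(-2))*5 = (1*(-2))*5 = -2*5 = -10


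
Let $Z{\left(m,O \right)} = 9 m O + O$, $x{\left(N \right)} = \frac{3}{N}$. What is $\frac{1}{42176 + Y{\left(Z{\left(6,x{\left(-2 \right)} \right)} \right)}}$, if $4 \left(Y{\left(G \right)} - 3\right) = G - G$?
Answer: $\frac{1}{42179} \approx 2.3708 \cdot 10^{-5}$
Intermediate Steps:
$Z{\left(m,O \right)} = O + 9 O m$ ($Z{\left(m,O \right)} = 9 O m + O = O + 9 O m$)
$Y{\left(G \right)} = 3$ ($Y{\left(G \right)} = 3 + \frac{G - G}{4} = 3 + \frac{1}{4} \cdot 0 = 3 + 0 = 3$)
$\frac{1}{42176 + Y{\left(Z{\left(6,x{\left(-2 \right)} \right)} \right)}} = \frac{1}{42176 + 3} = \frac{1}{42179}$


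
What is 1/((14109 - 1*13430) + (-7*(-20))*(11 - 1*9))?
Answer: 1/959 ≈ 0.0010428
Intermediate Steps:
1/((14109 - 1*13430) + (-7*(-20))*(11 - 1*9)) = 1/((14109 - 13430) + 140*(11 - 9)) = 1/(679 + 140*2) = 1/(679 + 280) = 1/959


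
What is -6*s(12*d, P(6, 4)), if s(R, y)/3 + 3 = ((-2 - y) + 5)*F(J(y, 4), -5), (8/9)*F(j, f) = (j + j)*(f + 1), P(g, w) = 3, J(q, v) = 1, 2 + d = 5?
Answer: 54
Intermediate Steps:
d = 3 (d = -2 + 5 = 3)
F(j, f) = 9*j*(1 + f)/4 (F(j, f) = 9*((j + j)*(f + 1))/8 = 9*((2*j)*(1 + f))/8 = 9*(2*j*(1 + f))/8 = 9*j*(1 + f)/4)
s(R, y) = -90 + 27*y (s(R, y) = -9 + 3*(((-2 - y) + 5)*((9/4)*1*(1 - 5))) = -9 + 3*((3 - y)*((9/4)*1*(-4))) = -9 + 3*((3 - y)*(-9)) = -9 + 3*(-27 + 9*y) = -9 + (-81 + 27*y) = -90 + 27*y)
-6*s(12*d, P(6, 4)) = -6*(-90 + 27*3) = -6*(-90 + 81) = -6*(-9) = 54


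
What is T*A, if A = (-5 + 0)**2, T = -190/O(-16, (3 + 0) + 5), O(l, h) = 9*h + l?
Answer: -2375/28 ≈ -84.821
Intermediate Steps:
O(l, h) = l + 9*h
T = -95/28 (T = -190/(-16 + 9*((3 + 0) + 5)) = -190/(-16 + 9*(3 + 5)) = -190/(-16 + 9*8) = -190/(-16 + 72) = -190/56 = -190*1/56 = -95/28 ≈ -3.3929)
A = 25 (A = (-5)**2 = 25)
T*A = -95/28*25 = -2375/28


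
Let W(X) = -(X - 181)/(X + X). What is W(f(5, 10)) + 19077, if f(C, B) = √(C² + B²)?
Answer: 38153/2 + 181*√5/50 ≈ 19085.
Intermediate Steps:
f(C, B) = √(B² + C²)
W(X) = -(-181 + X)/(2*X)
W(f(5, 10)) + 19077 = (181 - √(10² + 5²))/(2*(√(10² + 5²))) + 19077 = (181 - √(100 + 25))/(2*(√(100 + 25))) + 19077 = (181 - √125)/(2*(√125)) + 19077 = (181 - 5*√5)/(2*((5*√5))) + 19077 = (√5/25)*(181 - 5*√5)/2 + 19077 = √5*(181 - 5*√5)/50 + 19077 = 19077 + √5*(181 - 5*√5)/50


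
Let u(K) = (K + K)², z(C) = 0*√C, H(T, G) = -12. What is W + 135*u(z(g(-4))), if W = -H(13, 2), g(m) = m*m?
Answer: 12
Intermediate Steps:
g(m) = m²
z(C) = 0
u(K) = 4*K² (u(K) = (2*K)² = 4*K²)
W = 12 (W = -1*(-12) = 12)
W + 135*u(z(g(-4))) = 12 + 135*(4*0²) = 12 + 135*(4*0) = 12 + 135*0 = 12 + 0 = 12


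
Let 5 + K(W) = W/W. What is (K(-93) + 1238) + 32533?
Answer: 33767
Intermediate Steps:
K(W) = -4 (K(W) = -5 + W/W = -5 + 1 = -4)
(K(-93) + 1238) + 32533 = (-4 + 1238) + 32533 = 1234 + 32533 = 33767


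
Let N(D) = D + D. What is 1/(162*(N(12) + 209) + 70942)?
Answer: 1/108688 ≈ 9.2007e-6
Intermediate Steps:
N(D) = 2*D
1/(162*(N(12) + 209) + 70942) = 1/(162*(2*12 + 209) + 70942) = 1/(162*(24 + 209) + 70942) = 1/(162*233 + 70942) = 1/(37746 + 70942) = 1/108688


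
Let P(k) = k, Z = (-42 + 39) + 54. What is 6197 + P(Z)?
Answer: 6248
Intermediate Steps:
Z = 51 (Z = -3 + 54 = 51)
6197 + P(Z) = 6197 + 51 = 6248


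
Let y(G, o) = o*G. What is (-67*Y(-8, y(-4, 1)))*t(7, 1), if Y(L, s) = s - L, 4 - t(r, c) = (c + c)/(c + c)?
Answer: -804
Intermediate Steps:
t(r, c) = 3 (t(r, c) = 4 - (c + c)/(c + c) = 4 - 2*c/(2*c) = 4 - 2*c*1/(2*c) = 4 - 1*1 = 4 - 1 = 3)
y(G, o) = G*o
(-67*Y(-8, y(-4, 1)))*t(7, 1) = -67*(-4*1 - 1*(-8))*3 = -67*(-4 + 8)*3 = -67*4*3 = -268*3 = -804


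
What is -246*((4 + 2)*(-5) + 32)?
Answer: -492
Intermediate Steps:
-246*((4 + 2)*(-5) + 32) = -246*(6*(-5) + 32) = -246*(-30 + 32) = -246*2 = -492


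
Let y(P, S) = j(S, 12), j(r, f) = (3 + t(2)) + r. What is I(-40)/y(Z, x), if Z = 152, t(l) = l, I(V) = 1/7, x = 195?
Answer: 1/1400 ≈ 0.00071429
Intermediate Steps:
I(V) = 1/7
j(r, f) = 5 + r (j(r, f) = (3 + 2) + r = 5 + r)
y(P, S) = 5 + S
I(-40)/y(Z, x) = 1/(7*(5 + 195)) = (1/7)/200 = (1/7)*(1/200) = 1/1400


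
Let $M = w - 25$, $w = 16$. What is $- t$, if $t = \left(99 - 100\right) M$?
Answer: $-9$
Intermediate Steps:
$M = -9$ ($M = 16 - 25 = -9$)
$t = 9$ ($t = \left(99 - 100\right) \left(-9\right) = \left(-1\right) \left(-9\right) = 9$)
$- t = \left(-1\right) 9 = -9$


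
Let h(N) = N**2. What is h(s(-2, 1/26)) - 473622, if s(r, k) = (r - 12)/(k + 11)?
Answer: -796155878/1681 ≈ -4.7362e+5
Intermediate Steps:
s(r, k) = (-12 + r)/(11 + k)
h(s(-2, 1/26)) - 473622 = ((-12 - 2)/(11 + 1/26))**2 - 473622 = (-14/(11 + 1/26))**2 - 473622 = (-14/(287/26))**2 - 473622 = ((26/287)*(-14))**2 - 473622 = (-52/41)**2 - 473622 = 2704/1681 - 473622 = -796155878/1681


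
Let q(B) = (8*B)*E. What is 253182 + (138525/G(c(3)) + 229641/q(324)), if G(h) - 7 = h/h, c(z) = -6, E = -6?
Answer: 1402183141/5184 ≈ 2.7048e+5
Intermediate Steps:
q(B) = -48*B (q(B) = (8*B)*(-6) = -48*B)
G(h) = 8 (G(h) = 7 + h/h = 7 + 1 = 8)
253182 + (138525/G(c(3)) + 229641/q(324)) = 253182 + (138525/8 + 229641/((-48*324))) = 253182 + (138525*(⅛) + 229641/(-15552)) = 253182 + (138525/8 + 229641*(-1/15552)) = 253182 + (138525/8 - 76547/5184) = 253182 + 89687653/5184 = 1402183141/5184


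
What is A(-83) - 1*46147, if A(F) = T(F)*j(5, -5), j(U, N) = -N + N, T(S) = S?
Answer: -46147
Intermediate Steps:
j(U, N) = 0
A(F) = 0 (A(F) = F*0 = 0)
A(-83) - 1*46147 = 0 - 1*46147 = 0 - 46147 = -46147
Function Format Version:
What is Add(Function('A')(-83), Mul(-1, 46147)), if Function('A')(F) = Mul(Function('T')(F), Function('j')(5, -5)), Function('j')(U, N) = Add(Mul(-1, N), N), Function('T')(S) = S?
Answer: -46147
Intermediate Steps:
Function('j')(U, N) = 0
Function('A')(F) = 0 (Function('A')(F) = Mul(F, 0) = 0)
Add(Function('A')(-83), Mul(-1, 46147)) = Add(0, Mul(-1, 46147)) = Add(0, -46147) = -46147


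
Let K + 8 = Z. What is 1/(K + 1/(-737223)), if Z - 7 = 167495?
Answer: 737223/123480429161 ≈ 5.9704e-6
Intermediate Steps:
Z = 167502 (Z = 7 + 167495 = 167502)
K = 167494 (K = -8 + 167502 = 167494)
1/(K + 1/(-737223)) = 1/(167494 + 1/(-737223)) = 1/(167494 - 1/737223) = 1/(123480429161/737223) = 737223/123480429161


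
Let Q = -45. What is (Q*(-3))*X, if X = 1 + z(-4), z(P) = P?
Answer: -405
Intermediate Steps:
X = -3 (X = 1 - 4 = -3)
(Q*(-3))*X = -45*(-3)*(-3) = 135*(-3) = -405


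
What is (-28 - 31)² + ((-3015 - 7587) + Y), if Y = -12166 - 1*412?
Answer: -19699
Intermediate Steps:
Y = -12578 (Y = -12166 - 412 = -12578)
(-28 - 31)² + ((-3015 - 7587) + Y) = (-28 - 31)² + ((-3015 - 7587) - 12578) = (-59)² + (-10602 - 12578) = 3481 - 23180 = -19699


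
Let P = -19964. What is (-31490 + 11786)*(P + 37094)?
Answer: -337529520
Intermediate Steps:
(-31490 + 11786)*(P + 37094) = (-31490 + 11786)*(-19964 + 37094) = -19704*17130 = -337529520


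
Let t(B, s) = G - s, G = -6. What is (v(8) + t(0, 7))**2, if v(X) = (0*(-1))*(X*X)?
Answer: 169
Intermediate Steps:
t(B, s) = -6 - s
v(X) = 0 (v(X) = 0*X**2 = 0)
(v(8) + t(0, 7))**2 = (0 + (-6 - 1*7))**2 = (0 + (-6 - 7))**2 = (0 - 13)**2 = (-13)**2 = 169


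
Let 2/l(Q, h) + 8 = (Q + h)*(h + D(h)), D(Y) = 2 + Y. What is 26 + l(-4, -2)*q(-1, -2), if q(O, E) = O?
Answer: 51/2 ≈ 25.500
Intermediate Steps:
l(Q, h) = 2/(-8 + (2 + 2*h)*(Q + h)) (l(Q, h) = 2/(-8 + (Q + h)*(h + (2 + h))) = 2/(-8 + (Q + h)*(2 + 2*h)) = 2/(-8 + (2 + 2*h)*(Q + h)))
26 + l(-4, -2)*q(-1, -2) = 26 - 1/(-4 - 4 - 2 + (-2)**2 - 4*(-2)) = 26 - 1/(-4 - 4 - 2 + 4 + 8) = 26 - 1/2 = 51/2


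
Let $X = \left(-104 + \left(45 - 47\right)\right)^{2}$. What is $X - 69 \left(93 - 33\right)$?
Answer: $7096$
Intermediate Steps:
$X = 11236$ ($X = \left(-104 - 2\right)^{2} = \left(-106\right)^{2} = 11236$)
$X - 69 \left(93 - 33\right) = 11236 - 69 \left(93 - 33\right) = 11236 - 4140 = 7096$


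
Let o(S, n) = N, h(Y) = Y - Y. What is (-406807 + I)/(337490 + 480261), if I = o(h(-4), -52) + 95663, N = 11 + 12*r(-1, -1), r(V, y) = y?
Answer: -311145/817751 ≈ -0.38049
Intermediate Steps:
h(Y) = 0
N = -1 (N = 11 + 12*(-1) = 11 - 12 = -1)
o(S, n) = -1
I = 95662 (I = -1 + 95663 = 95662)
(-406807 + I)/(337490 + 480261) = (-406807 + 95662)/(337490 + 480261) = -311145/817751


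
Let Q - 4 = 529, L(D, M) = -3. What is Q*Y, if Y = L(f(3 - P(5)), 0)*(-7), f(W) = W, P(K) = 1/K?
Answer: 11193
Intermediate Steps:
Q = 533 (Q = 4 + 529 = 533)
Y = 21 (Y = -3*(-7) = 21)
Q*Y = 533*21 = 11193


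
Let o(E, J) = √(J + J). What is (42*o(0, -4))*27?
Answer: 2268*I*√2 ≈ 3207.4*I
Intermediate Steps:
o(E, J) = √2*√J (o(E, J) = √(2*J) = √2*√J)
(42*o(0, -4))*27 = (42*(√2*√(-4)))*27 = (42*(√2*(2*I)))*27 = (42*(2*I*√2))*27 = (84*I*√2)*27 = 2268*I*√2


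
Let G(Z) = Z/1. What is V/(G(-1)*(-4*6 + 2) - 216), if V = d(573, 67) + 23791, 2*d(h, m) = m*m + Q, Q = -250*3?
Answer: -51321/388 ≈ -132.27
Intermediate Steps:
Q = -750
G(Z) = Z (G(Z) = Z*1 = Z)
d(h, m) = -375 + m²/2 (d(h, m) = (m*m - 750)/2 = (m² - 750)/2 = (-750 + m²)/2 = -375 + m²/2)
V = 51321/2 (V = (-375 + (½)*67²) + 23791 = (-375 + (½)*4489) + 23791 = (-375 + 4489/2) + 23791 = 3739/2 + 23791 = 51321/2 ≈ 25661.)
V/(G(-1)*(-4*6 + 2) - 216) = 51321/(2*(-(-4*6 + 2) - 216)) = 51321/(2*(-(-24 + 2) - 216)) = 51321/(2*(-1*(-22) - 216)) = 51321/(2*(22 - 216)) = (51321/2)/(-194) = (51321/2)*(-1/194) = -51321/388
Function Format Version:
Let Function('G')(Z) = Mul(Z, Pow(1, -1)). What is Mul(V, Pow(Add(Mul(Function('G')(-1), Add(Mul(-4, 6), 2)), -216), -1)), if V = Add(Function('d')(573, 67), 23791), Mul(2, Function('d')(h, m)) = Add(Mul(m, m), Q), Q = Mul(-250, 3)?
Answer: Rational(-51321, 388) ≈ -132.27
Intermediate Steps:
Q = -750
Function('G')(Z) = Z (Function('G')(Z) = Mul(Z, 1) = Z)
Function('d')(h, m) = Add(-375, Mul(Rational(1, 2), Pow(m, 2))) (Function('d')(h, m) = Mul(Rational(1, 2), Add(Mul(m, m), -750)) = Mul(Rational(1, 2), Add(Pow(m, 2), -750)) = Mul(Rational(1, 2), Add(-750, Pow(m, 2))) = Add(-375, Mul(Rational(1, 2), Pow(m, 2))))
V = Rational(51321, 2) (V = Add(Add(-375, Mul(Rational(1, 2), Pow(67, 2))), 23791) = Add(Add(-375, Mul(Rational(1, 2), 4489)), 23791) = Add(Add(-375, Rational(4489, 2)), 23791) = Add(Rational(3739, 2), 23791) = Rational(51321, 2) ≈ 25661.)
Mul(V, Pow(Add(Mul(Function('G')(-1), Add(Mul(-4, 6), 2)), -216), -1)) = Mul(Rational(51321, 2), Pow(Add(Mul(-1, Add(Mul(-4, 6), 2)), -216), -1)) = Mul(Rational(51321, 2), Pow(Add(Mul(-1, Add(-24, 2)), -216), -1)) = Mul(Rational(51321, 2), Pow(Add(Mul(-1, -22), -216), -1)) = Mul(Rational(51321, 2), Pow(Add(22, -216), -1)) = Mul(Rational(51321, 2), Pow(-194, -1)) = Mul(Rational(51321, 2), Rational(-1, 194)) = Rational(-51321, 388)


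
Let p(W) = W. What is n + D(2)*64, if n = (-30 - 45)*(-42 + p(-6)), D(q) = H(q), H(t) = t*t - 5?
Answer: 3536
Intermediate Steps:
H(t) = -5 + t² (H(t) = t² - 5 = -5 + t²)
D(q) = -5 + q²
n = 3600 (n = (-30 - 45)*(-42 - 6) = -75*(-48) = 3600)
n + D(2)*64 = 3600 + (-5 + 2²)*64 = 3600 + (-5 + 4)*64 = 3600 - 1*64 = 3600 - 64 = 3536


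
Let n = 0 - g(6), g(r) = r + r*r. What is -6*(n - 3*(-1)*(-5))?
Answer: 342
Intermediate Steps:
g(r) = r + r²
n = -42 (n = 0 - 6*(1 + 6) = 0 - 6*7 = 0 - 1*42 = 0 - 42 = -42)
-6*(n - 3*(-1)*(-5)) = -6*(-42 - 3*(-1)*(-5)) = -6*(-42 + 3*(-5)) = -6*(-42 - 15) = -6*(-57) = 342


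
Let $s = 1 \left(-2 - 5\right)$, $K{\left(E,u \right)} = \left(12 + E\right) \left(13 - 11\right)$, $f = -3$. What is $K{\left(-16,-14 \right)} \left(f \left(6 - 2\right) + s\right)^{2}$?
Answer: $-2888$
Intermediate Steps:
$K{\left(E,u \right)} = 24 + 2 E$ ($K{\left(E,u \right)} = \left(12 + E\right) 2 = 24 + 2 E$)
$s = -7$ ($s = 1 \left(-7\right) = -7$)
$K{\left(-16,-14 \right)} \left(f \left(6 - 2\right) + s\right)^{2} = \left(24 + 2 \left(-16\right)\right) \left(- 3 \left(6 - 2\right) - 7\right)^{2} = \left(24 - 32\right) \left(\left(-3\right) 4 - 7\right)^{2} = - 8 \left(-12 - 7\right)^{2} = - 8 \left(-19\right)^{2} = \left(-8\right) 361 = -2888$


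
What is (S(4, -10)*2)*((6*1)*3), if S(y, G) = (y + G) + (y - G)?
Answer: 288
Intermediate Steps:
S(y, G) = 2*y (S(y, G) = (G + y) + (y - G) = 2*y)
(S(4, -10)*2)*((6*1)*3) = ((2*4)*2)*((6*1)*3) = (8*2)*(6*3) = 16*18 = 288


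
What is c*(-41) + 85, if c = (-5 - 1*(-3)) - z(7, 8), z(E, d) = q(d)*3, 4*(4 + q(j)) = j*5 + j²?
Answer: 2873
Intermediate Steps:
q(j) = -4 + j²/4 + 5*j/4 (q(j) = -4 + (j*5 + j²)/4 = -4 + (5*j + j²)/4 = -4 + (j² + 5*j)/4 = -4 + (j²/4 + 5*j/4) = -4 + j²/4 + 5*j/4)
z(E, d) = -12 + 3*d²/4 + 15*d/4 (z(E, d) = (-4 + d²/4 + 5*d/4)*3 = -12 + 3*d²/4 + 15*d/4)
c = -68 (c = (-5 - 1*(-3)) - (-12 + (¾)*8² + (15/4)*8) = (-5 + 3) - (-12 + (¾)*64 + 30) = -2 - (-12 + 48 + 30) = -2 - 1*66 = -2 - 66 = -68)
c*(-41) + 85 = -68*(-41) + 85 = 2788 + 85 = 2873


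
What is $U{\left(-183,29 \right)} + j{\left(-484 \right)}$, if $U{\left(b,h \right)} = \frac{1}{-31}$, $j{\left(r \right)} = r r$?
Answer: $\frac{7261935}{31} \approx 2.3426 \cdot 10^{5}$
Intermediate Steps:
$j{\left(r \right)} = r^{2}$
$U{\left(b,h \right)} = - \frac{1}{31}$
$U{\left(-183,29 \right)} + j{\left(-484 \right)} = - \frac{1}{31} + \left(-484\right)^{2} = - \frac{1}{31} + 234256 = \frac{7261935}{31}$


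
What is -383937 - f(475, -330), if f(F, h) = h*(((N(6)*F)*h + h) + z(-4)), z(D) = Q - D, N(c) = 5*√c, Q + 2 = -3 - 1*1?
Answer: -493497 - 258637500*√6 ≈ -6.3402e+8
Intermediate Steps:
Q = -6 (Q = -2 + (-3 - 1*1) = -2 + (-3 - 1) = -2 - 4 = -6)
z(D) = -6 - D
f(F, h) = h*(-2 + h + 5*F*h*√6) (f(F, h) = h*((((5*√6)*F)*h + h) + (-6 - 1*(-4))) = h*(((5*F*√6)*h + h) + (-6 + 4)) = h*((5*F*h*√6 + h) - 2) = h*((h + 5*F*h*√6) - 2) = h*(-2 + h + 5*F*h*√6))
-383937 - f(475, -330) = -383937 - (-330)*(-2 - 330 + 5*475*(-330)*√6) = -383937 - (-330)*(-2 - 330 - 783750*√6) = -383937 - (-330)*(-332 - 783750*√6) = -383937 - (109560 + 258637500*√6) = -383937 + (-109560 - 258637500*√6) = -493497 - 258637500*√6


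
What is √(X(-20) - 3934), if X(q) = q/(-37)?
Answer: I*√5384906/37 ≈ 62.717*I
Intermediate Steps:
X(q) = -q/37 (X(q) = q*(-1/37) = -q/37)
√(X(-20) - 3934) = √(-1/37*(-20) - 3934) = √(20/37 - 3934) = √(-145538/37) = I*√5384906/37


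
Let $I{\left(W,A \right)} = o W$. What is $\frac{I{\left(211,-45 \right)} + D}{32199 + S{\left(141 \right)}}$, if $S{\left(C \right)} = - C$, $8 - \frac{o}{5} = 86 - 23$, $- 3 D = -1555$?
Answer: $- \frac{86260}{48087} \approx -1.7938$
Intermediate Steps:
$D = \frac{1555}{3}$ ($D = \left(- \frac{1}{3}\right) \left(-1555\right) = \frac{1555}{3} \approx 518.33$)
$o = -275$ ($o = 40 - 5 \left(86 - 23\right) = 40 - 315 = -275$)
$I{\left(W,A \right)} = - 275 W$
$\frac{I{\left(211,-45 \right)} + D}{32199 + S{\left(141 \right)}} = \frac{\left(-275\right) 211 + \frac{1555}{3}}{32199 - 141} = \frac{-58025 + \frac{1555}{3}}{32199 - 141} = - \frac{172520}{3 \cdot 32058} = \left(- \frac{172520}{3}\right) \frac{1}{32058} = - \frac{86260}{48087}$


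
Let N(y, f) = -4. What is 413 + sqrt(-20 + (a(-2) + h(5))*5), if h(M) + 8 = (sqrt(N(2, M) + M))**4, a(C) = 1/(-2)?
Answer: 413 + I*sqrt(230)/2 ≈ 413.0 + 7.5829*I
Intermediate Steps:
a(C) = -1/2
h(M) = -8 + (-4 + M)**2 (h(M) = -8 + (sqrt(-4 + M))**4 = -8 + (-4 + M)**2)
413 + sqrt(-20 + (a(-2) + h(5))*5) = 413 + sqrt(-20 + (-1/2 + (-8 + (-4 + 5)**2))*5) = 413 + sqrt(-20 + (-1/2 + (-8 + 1**2))*5) = 413 + sqrt(-20 + (-1/2 + (-8 + 1))*5) = 413 + sqrt(-20 + (-1/2 - 7)*5) = 413 + sqrt(-20 - 15/2*5) = 413 + sqrt(-20 - 75/2) = 413 + sqrt(-115/2) = 413 + I*sqrt(230)/2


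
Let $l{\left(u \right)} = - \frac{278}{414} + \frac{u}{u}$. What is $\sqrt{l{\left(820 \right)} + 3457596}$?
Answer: $\frac{2 \sqrt{4115404030}}{69} \approx 1859.5$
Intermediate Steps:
$l{\left(u \right)} = \frac{68}{207}$ ($l{\left(u \right)} = \left(-278\right) \frac{1}{414} + 1 = - \frac{139}{207} + 1 = \frac{68}{207}$)
$\sqrt{l{\left(820 \right)} + 3457596} = \sqrt{\frac{68}{207} + 3457596} = \sqrt{\frac{715722440}{207}} = \frac{2 \sqrt{4115404030}}{69}$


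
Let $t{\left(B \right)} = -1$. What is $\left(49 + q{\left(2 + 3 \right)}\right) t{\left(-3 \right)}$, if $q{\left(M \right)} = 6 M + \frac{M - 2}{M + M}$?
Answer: $- \frac{793}{10} \approx -79.3$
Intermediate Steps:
$q{\left(M \right)} = 6 M + \frac{-2 + M}{2 M}$
$\left(49 + q{\left(2 + 3 \right)}\right) t{\left(-3 \right)} = \left(49 + \left(\frac{1}{2} - \frac{1}{2 + 3} + 6 \left(2 + 3\right)\right)\right) \left(-1\right) = \left(49 + \left(\frac{1}{2} - \frac{1}{5} + 6 \cdot 5\right)\right) \left(-1\right) = \left(49 + \left(\frac{1}{2} - \frac{1}{5} + 30\right)\right) \left(-1\right) = \left(49 + \frac{303}{10}\right) \left(-1\right) = \frac{793}{10} \left(-1\right) = - \frac{793}{10}$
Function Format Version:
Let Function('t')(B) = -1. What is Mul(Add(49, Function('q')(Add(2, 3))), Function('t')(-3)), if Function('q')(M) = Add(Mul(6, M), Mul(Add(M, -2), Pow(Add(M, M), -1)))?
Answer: Rational(-793, 10) ≈ -79.300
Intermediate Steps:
Function('q')(M) = Add(Mul(6, M), Mul(Rational(1, 2), Pow(M, -1), Add(-2, M))) (Function('q')(M) = Add(Mul(6, M), Mul(Add(-2, M), Pow(Mul(2, M), -1))) = Add(Mul(6, M), Mul(Add(-2, M), Mul(Rational(1, 2), Pow(M, -1)))) = Add(Mul(6, M), Mul(Rational(1, 2), Pow(M, -1), Add(-2, M))))
Mul(Add(49, Function('q')(Add(2, 3))), Function('t')(-3)) = Mul(Add(49, Add(Rational(1, 2), Mul(-1, Pow(Add(2, 3), -1)), Mul(6, Add(2, 3)))), -1) = Mul(Add(49, Add(Rational(1, 2), Mul(-1, Pow(5, -1)), Mul(6, 5))), -1) = Mul(Add(49, Add(Rational(1, 2), Mul(-1, Rational(1, 5)), 30)), -1) = Mul(Add(49, Add(Rational(1, 2), Rational(-1, 5), 30)), -1) = Mul(Add(49, Rational(303, 10)), -1) = Mul(Rational(793, 10), -1) = Rational(-793, 10)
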